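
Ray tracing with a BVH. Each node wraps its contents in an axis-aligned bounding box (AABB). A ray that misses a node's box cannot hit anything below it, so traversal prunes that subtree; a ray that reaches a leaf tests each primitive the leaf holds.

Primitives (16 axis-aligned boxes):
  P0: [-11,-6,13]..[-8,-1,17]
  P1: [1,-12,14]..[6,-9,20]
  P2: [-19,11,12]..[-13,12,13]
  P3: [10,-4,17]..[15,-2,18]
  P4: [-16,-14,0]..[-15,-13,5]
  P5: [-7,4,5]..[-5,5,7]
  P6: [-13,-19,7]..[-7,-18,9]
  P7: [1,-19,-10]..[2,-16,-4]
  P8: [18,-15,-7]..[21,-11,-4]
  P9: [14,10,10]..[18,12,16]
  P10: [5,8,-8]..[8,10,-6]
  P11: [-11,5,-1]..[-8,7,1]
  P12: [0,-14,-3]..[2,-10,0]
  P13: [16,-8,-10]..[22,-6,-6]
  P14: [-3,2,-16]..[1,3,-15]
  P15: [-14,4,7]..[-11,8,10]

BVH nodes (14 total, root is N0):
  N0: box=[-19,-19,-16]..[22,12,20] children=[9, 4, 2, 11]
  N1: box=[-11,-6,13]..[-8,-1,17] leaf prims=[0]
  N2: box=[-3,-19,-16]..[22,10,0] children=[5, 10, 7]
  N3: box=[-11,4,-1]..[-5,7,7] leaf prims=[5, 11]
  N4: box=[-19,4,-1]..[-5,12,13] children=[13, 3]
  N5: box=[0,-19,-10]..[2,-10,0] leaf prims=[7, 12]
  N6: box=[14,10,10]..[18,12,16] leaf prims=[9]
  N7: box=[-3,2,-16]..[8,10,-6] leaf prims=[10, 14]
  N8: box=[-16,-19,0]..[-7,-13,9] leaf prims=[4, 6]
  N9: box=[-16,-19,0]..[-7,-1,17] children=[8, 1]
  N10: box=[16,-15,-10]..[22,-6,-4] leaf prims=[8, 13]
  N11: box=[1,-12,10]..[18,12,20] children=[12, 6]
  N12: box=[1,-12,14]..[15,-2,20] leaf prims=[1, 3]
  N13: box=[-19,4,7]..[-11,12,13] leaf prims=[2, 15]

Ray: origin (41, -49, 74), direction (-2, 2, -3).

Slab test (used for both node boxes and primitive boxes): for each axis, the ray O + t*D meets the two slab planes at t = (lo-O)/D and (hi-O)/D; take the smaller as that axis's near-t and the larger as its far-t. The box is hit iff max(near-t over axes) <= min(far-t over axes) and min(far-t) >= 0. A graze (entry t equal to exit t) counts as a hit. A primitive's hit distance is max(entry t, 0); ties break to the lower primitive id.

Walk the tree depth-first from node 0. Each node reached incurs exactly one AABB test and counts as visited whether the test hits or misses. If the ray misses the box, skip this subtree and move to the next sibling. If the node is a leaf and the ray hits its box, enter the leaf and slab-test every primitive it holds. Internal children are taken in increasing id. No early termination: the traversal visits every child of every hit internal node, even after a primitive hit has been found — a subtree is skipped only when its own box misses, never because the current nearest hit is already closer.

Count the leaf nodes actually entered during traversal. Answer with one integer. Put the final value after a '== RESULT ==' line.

Traverse from the root:
N0 x:[19/2,30] y:[15,61/2] z:[18,30] -> hit [18,30], descend [2, 4, 9, 11]
  N2 x:[19/2,22] y:[15,59/2] z:[74/3,30] -> miss, prune
  N4 x:[23,30] y:[53/2,61/2] z:[61/3,25] -> miss, prune
  N9 x:[24,57/2] y:[15,24] z:[19,74/3] -> hit [24,24], descend [1, 8]
    N1 x:[49/2,26] y:[43/2,24] z:[19,61/3] -> miss, prune
    N8 x:[24,57/2] y:[15,18] z:[65/3,74/3] -> miss, prune
  N11 x:[23/2,20] y:[37/2,61/2] z:[18,64/3] -> hit [37/2,20], descend [6, 12]
    N6 x:[23/2,27/2] y:[59/2,61/2] z:[58/3,64/3] -> miss, prune
    N12 x:[13,20] y:[37/2,47/2] z:[18,20] -> hit [37/2,20] leaf, test {P1@t=37/2, P3(miss)}

Visited [0, 2, 4, 9, 1, 8, 11, 6, 12]. Tests: 9 box, 1 leaf. Nearest: P1.

== RESULT ==
1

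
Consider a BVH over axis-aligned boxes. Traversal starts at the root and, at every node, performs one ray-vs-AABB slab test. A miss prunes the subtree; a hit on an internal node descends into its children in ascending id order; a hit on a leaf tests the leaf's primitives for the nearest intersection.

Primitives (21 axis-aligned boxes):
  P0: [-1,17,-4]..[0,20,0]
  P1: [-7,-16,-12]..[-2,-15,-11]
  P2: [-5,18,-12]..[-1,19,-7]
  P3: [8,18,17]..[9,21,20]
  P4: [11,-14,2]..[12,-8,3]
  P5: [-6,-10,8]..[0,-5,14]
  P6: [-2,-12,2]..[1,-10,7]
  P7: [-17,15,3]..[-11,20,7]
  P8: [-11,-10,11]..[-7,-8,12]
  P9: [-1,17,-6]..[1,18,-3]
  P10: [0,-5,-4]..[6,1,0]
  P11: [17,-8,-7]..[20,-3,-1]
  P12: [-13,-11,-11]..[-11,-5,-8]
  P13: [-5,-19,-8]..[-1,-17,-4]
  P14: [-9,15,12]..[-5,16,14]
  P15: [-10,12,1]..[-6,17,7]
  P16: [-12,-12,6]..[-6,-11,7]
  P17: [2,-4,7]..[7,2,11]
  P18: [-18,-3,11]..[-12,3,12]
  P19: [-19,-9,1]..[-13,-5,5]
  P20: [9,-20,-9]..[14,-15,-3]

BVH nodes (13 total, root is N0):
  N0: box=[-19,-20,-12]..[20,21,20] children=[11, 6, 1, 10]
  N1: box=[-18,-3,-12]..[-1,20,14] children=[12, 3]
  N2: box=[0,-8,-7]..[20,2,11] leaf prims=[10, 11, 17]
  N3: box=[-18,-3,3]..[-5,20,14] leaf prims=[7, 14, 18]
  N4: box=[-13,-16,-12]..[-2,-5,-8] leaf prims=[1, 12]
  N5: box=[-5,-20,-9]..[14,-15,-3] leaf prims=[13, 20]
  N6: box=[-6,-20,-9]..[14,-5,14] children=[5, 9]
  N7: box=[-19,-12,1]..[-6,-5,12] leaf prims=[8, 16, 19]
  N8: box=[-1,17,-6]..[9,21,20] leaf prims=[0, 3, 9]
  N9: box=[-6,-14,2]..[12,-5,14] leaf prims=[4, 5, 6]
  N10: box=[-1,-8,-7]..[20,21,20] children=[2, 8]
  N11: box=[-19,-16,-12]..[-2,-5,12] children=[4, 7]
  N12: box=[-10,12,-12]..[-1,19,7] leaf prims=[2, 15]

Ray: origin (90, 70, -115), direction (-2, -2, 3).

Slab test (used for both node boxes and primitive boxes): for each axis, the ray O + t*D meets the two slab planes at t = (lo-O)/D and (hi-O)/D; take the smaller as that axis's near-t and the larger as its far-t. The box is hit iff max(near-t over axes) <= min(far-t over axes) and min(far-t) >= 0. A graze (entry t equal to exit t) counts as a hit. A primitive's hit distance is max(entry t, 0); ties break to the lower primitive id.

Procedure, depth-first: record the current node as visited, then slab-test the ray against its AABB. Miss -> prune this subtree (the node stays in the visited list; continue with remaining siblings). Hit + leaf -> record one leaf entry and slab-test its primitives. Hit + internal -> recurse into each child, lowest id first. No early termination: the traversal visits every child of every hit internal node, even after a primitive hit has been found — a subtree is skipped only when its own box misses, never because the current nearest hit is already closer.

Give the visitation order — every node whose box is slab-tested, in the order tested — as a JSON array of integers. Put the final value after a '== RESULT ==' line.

Walk:
N0 x:[35,109/2] y:[49/2,45] z:[103/3,45] -> hit [35,45], descend [1, 6, 10, 11]
  N1 x:[91/2,54] y:[25,73/2] z:[103/3,43] -> miss, prune
  N6 x:[38,48] y:[75/2,45] z:[106/3,43] -> hit [38,43], descend [5, 9]
    N5 x:[38,95/2] y:[85/2,45] z:[106/3,112/3] -> miss, prune
    N9 x:[39,48] y:[75/2,42] z:[39,43] -> hit [39,42] leaf, test {P4@t=39, P5(miss), P6(miss)}
  N10 x:[35,91/2] y:[49/2,39] z:[36,45] -> hit [36,39], descend [2, 8]
    N2 x:[35,45] y:[34,39] z:[36,42] -> hit [36,39] leaf, test {P10(miss), P11@t=73/2, P17(miss)}
    N8 x:[81/2,91/2] y:[49/2,53/2] z:[109/3,45] -> miss, prune
  N11 x:[46,109/2] y:[75/2,43] z:[103/3,127/3] -> miss, prune

order=[0, 1, 6, 5, 9, 10, 2, 8, 11]  |boxes|=9  |leaves|=2  hit=P11

== RESULT ==
[0, 1, 6, 5, 9, 10, 2, 8, 11]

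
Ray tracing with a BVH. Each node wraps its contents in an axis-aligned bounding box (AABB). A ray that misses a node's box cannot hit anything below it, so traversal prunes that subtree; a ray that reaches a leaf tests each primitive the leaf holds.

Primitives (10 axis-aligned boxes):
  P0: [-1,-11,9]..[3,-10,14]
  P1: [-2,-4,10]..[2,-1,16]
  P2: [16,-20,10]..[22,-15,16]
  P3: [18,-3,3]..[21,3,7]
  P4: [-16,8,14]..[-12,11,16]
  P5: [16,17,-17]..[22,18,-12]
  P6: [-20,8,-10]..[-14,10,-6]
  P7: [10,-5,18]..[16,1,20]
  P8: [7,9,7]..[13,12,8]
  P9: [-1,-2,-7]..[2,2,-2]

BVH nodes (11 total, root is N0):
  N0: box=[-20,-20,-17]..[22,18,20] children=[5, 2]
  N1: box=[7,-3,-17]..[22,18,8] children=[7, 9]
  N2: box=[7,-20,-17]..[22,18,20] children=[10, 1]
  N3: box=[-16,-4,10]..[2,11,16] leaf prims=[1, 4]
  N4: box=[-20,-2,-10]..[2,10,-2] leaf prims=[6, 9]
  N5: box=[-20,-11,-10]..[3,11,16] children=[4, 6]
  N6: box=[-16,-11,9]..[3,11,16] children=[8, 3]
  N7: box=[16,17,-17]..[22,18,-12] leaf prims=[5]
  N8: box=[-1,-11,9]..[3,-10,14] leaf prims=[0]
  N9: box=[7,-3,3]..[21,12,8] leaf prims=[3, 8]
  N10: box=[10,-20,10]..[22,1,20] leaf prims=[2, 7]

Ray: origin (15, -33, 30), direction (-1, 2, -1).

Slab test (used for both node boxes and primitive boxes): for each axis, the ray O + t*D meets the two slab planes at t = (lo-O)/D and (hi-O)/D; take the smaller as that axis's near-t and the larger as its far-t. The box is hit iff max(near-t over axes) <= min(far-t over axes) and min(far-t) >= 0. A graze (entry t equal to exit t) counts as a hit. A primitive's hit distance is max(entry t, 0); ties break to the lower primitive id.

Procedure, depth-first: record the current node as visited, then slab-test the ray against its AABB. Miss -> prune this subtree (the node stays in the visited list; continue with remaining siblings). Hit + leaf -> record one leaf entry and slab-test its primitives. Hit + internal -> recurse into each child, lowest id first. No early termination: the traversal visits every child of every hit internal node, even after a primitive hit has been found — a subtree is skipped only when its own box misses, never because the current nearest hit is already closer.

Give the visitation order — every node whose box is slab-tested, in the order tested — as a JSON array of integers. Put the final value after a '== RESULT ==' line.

Trace the traversal:
N0 x:[-7,35] y:[13/2,51/2] z:[10,47] -> hit [10,51/2], descend [2, 5]
  N2 x:[-7,8] y:[13/2,51/2] z:[10,47] -> miss, prune
  N5 x:[12,35] y:[11,22] z:[14,40] -> hit [14,22], descend [4, 6]
    N4 x:[13,35] y:[31/2,43/2] z:[32,40] -> miss, prune
    N6 x:[12,31] y:[11,22] z:[14,21] -> hit [14,21], descend [3, 8]
      N3 x:[13,31] y:[29/2,22] z:[14,20] -> hit [29/2,20] leaf, test {P1@t=29/2, P4(miss)}
      N8 x:[12,16] y:[11,23/2] z:[16,21] -> miss, prune

Visited [0, 2, 5, 4, 6, 3, 8]. Tests: 7 box, 1 leaf. Nearest: P1.

== RESULT ==
[0, 2, 5, 4, 6, 3, 8]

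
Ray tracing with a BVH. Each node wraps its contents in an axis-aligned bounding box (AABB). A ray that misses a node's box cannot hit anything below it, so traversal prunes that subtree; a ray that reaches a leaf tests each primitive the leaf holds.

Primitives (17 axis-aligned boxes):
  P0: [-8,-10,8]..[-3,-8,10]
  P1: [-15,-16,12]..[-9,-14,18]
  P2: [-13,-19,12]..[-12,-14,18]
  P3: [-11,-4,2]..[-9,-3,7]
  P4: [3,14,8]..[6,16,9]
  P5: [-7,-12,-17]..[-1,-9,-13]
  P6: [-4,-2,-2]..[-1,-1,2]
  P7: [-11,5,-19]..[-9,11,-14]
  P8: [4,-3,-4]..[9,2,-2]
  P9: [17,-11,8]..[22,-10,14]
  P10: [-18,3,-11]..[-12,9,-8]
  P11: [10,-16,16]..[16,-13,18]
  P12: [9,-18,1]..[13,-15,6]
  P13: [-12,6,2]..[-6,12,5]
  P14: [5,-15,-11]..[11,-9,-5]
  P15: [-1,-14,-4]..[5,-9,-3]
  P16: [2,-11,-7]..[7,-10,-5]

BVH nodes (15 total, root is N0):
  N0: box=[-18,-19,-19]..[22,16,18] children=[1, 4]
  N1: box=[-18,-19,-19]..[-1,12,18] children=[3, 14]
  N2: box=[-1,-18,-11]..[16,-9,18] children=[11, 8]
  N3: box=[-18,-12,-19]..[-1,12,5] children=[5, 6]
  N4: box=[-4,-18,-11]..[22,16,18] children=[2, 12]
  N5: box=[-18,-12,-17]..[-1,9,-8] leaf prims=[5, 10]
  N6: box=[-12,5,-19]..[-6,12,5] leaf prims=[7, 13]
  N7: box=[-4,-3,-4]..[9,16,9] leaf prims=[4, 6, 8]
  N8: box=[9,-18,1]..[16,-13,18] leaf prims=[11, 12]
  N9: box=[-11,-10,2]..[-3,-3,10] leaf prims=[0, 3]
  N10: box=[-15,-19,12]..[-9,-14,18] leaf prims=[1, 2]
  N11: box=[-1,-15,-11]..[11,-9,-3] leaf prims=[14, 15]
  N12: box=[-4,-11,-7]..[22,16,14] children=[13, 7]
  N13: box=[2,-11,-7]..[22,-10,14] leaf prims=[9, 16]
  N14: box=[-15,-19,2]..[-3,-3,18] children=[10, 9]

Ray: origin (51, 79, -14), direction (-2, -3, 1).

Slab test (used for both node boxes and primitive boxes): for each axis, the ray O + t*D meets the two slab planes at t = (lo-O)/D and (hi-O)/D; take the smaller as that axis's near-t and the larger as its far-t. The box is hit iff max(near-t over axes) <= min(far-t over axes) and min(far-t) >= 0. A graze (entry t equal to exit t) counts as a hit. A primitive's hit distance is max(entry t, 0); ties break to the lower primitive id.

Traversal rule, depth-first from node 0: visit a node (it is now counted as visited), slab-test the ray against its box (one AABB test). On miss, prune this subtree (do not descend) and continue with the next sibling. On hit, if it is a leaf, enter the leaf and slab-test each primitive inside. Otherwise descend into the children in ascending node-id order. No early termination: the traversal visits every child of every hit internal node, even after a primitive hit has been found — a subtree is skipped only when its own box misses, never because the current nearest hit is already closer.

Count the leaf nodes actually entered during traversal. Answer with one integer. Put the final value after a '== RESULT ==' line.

Trace the traversal:
N0 x:[29/2,69/2] y:[21,98/3] z:[-5,32] -> hit [21,32], descend [1, 4]
  N1 x:[26,69/2] y:[67/3,98/3] z:[-5,32] -> hit [26,32], descend [3, 14]
    N3 x:[26,69/2] y:[67/3,91/3] z:[-5,19] -> miss, prune
    N14 x:[27,33] y:[82/3,98/3] z:[16,32] -> hit [82/3,32], descend [9, 10]
      N9 x:[27,31] y:[82/3,89/3] z:[16,24] -> miss, prune
      N10 x:[30,33] y:[31,98/3] z:[26,32] -> hit [31,32] leaf, test {P1@t=31, P2@t=63/2}
  N4 x:[29/2,55/2] y:[21,97/3] z:[3,32] -> hit [21,55/2], descend [2, 12]
    N2 x:[35/2,26] y:[88/3,97/3] z:[3,32] -> miss, prune
    N12 x:[29/2,55/2] y:[21,30] z:[7,28] -> hit [21,55/2], descend [7, 13]
      N7 x:[21,55/2] y:[21,82/3] z:[10,23] -> hit [21,23] leaf, test {P4(miss), P6(miss), P8(miss)}
      N13 x:[29/2,49/2] y:[89/3,30] z:[7,28] -> miss, prune

Visited [0, 1, 3, 14, 9, 10, 4, 2, 12, 7, 13]. Tests: 11 box, 2 leaf. Nearest: P1.

== RESULT ==
2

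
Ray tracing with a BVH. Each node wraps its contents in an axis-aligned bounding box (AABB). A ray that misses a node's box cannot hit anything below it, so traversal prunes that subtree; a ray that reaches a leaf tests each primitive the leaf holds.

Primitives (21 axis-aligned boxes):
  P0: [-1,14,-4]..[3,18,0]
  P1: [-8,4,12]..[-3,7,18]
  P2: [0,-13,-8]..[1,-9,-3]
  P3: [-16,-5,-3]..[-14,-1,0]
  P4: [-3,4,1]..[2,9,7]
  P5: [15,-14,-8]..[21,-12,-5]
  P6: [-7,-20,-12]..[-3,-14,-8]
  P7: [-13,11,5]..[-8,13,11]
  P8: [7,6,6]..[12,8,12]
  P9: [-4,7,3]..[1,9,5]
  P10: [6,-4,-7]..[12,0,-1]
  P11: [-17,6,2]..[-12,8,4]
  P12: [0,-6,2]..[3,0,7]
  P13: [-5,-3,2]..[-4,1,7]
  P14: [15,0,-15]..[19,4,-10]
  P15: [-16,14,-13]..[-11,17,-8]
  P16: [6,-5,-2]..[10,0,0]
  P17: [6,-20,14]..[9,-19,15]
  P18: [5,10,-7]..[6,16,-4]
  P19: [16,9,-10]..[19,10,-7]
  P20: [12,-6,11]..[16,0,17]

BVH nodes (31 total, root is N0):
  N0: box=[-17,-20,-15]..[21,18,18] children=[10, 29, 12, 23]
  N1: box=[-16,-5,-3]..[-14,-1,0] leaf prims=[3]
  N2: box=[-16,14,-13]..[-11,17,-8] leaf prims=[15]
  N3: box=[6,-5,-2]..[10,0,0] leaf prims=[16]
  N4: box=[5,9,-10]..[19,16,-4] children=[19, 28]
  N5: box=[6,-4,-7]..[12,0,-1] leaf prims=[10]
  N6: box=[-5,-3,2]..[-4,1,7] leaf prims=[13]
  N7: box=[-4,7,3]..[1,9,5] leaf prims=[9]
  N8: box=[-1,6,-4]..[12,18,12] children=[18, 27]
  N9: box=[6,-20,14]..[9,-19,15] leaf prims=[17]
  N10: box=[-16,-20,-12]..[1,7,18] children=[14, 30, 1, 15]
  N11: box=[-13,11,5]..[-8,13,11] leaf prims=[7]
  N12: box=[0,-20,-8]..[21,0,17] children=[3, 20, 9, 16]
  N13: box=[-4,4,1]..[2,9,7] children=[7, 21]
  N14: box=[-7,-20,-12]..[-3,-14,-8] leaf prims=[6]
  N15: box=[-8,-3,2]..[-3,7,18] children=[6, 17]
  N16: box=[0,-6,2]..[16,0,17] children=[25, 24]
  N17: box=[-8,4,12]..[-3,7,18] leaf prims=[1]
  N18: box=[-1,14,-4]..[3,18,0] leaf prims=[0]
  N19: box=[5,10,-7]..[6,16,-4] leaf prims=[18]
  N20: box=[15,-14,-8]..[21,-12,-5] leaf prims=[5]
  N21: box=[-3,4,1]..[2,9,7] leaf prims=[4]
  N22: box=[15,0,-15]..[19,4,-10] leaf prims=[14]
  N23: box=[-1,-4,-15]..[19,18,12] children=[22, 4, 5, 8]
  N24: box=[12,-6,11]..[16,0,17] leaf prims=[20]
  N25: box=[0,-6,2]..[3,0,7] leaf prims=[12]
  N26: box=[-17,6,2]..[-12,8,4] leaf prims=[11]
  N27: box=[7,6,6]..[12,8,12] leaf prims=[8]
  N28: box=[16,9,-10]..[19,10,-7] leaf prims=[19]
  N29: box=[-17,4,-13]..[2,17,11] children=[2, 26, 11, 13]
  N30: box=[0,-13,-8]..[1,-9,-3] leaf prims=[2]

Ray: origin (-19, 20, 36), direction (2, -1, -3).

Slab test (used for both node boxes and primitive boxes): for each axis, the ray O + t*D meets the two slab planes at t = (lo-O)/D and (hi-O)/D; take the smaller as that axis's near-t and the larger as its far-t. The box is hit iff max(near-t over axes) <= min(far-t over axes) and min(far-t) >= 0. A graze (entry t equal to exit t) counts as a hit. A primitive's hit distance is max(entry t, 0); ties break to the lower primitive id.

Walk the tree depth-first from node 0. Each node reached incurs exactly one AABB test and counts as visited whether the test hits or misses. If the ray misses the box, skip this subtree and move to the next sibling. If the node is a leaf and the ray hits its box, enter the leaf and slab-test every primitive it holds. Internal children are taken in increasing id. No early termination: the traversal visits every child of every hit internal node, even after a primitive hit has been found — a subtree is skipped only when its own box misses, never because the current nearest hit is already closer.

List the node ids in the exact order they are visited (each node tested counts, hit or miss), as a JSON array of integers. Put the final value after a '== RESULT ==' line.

Walk:
N0 x:[1,20] y:[2,40] z:[6,17] -> hit [6,17], descend [10, 12, 23, 29]
  N10 x:[3/2,10] y:[13,40] z:[6,16] -> miss, prune
  N12 x:[19/2,20] y:[20,40] z:[19/3,44/3] -> miss, prune
  N23 x:[9,19] y:[2,24] z:[8,17] -> hit [9,17], descend [4, 5, 8, 22]
    N4 x:[12,19] y:[4,11] z:[40/3,46/3] -> miss, prune
    N5 x:[25/2,31/2] y:[20,24] z:[37/3,43/3] -> miss, prune
    N8 x:[9,31/2] y:[2,14] z:[8,40/3] -> hit [9,40/3], descend [18, 27]
      N18 x:[9,11] y:[2,6] z:[12,40/3] -> miss, prune
      N27 x:[13,31/2] y:[12,14] z:[8,10] -> miss, prune
    N22 x:[17,19] y:[16,20] z:[46/3,17] -> hit [17,17] leaf, test {P14@t=17}
  N29 x:[1,21/2] y:[3,16] z:[25/3,49/3] -> hit [25/3,21/2], descend [2, 11, 13, 26]
    N2 x:[3/2,4] y:[3,6] z:[44/3,49/3] -> miss, prune
    N11 x:[3,11/2] y:[7,9] z:[25/3,31/3] -> miss, prune
    N13 x:[15/2,21/2] y:[11,16] z:[29/3,35/3] -> miss, prune
    N26 x:[1,7/2] y:[12,14] z:[32/3,34/3] -> miss, prune

Visited [0, 10, 12, 23, 4, 5, 8, 18, 27, 22, 29, 2, 11, 13, 26]. Tests: 15 box, 1 leaf. Nearest: P14.

== RESULT ==
[0, 10, 12, 23, 4, 5, 8, 18, 27, 22, 29, 2, 11, 13, 26]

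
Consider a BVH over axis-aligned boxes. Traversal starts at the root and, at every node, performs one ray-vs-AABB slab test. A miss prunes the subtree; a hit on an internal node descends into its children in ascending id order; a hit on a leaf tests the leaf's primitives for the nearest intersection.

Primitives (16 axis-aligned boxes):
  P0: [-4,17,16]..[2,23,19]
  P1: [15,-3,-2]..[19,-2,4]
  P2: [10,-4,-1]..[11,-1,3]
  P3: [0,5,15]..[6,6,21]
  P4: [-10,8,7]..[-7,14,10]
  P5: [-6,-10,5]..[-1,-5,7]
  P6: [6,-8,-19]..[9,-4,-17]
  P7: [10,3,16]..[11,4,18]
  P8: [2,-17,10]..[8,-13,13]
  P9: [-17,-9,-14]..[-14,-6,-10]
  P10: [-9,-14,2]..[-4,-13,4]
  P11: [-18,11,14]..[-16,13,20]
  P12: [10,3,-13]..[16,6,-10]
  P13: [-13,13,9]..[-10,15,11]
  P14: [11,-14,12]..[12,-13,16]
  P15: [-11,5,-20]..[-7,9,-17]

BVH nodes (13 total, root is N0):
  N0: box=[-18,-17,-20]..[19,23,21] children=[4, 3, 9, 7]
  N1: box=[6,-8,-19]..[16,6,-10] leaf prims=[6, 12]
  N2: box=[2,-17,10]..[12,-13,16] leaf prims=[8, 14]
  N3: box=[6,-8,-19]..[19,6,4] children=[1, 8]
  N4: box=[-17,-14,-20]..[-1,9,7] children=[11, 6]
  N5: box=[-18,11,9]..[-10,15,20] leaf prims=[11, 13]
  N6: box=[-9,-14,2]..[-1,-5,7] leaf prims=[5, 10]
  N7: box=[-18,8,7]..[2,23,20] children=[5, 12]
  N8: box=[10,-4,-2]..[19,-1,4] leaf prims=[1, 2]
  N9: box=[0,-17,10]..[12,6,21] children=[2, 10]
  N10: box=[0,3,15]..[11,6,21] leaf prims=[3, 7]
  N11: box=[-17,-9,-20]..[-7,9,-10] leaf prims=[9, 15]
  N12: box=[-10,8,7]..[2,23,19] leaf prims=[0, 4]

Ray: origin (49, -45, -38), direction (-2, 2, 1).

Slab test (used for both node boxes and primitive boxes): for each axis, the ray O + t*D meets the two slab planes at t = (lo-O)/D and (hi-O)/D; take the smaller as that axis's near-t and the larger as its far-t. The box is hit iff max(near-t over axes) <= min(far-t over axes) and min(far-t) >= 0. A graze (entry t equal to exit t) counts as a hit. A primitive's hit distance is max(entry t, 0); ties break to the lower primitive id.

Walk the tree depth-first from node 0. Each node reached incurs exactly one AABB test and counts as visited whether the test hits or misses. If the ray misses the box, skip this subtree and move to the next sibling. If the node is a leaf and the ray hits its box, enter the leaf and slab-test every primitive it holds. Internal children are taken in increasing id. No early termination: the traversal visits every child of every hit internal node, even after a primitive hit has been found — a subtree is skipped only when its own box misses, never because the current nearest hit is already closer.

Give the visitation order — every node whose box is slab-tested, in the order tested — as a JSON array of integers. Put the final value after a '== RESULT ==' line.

Trace the traversal:
N0 x:[15,67/2] y:[14,34] z:[18,59] -> hit [18,67/2], descend [3, 4, 7, 9]
  N3 x:[15,43/2] y:[37/2,51/2] z:[19,42] -> hit [19,43/2], descend [1, 8]
    N1 x:[33/2,43/2] y:[37/2,51/2] z:[19,28] -> hit [19,43/2] leaf, test {P6@t=20, P12(miss)}
    N8 x:[15,39/2] y:[41/2,22] z:[36,42] -> miss, prune
  N4 x:[25,33] y:[31/2,27] z:[18,45] -> hit [25,27], descend [6, 11]
    N6 x:[25,29] y:[31/2,20] z:[40,45] -> miss, prune
    N11 x:[28,33] y:[18,27] z:[18,28] -> miss, prune
  N7 x:[47/2,67/2] y:[53/2,34] z:[45,58] -> miss, prune
  N9 x:[37/2,49/2] y:[14,51/2] z:[48,59] -> miss, prune

9 AABB tests over nodes [0, 3, 1, 8, 4, 6, 11, 7, 9]; 1 leaf entered; closest P6.

== RESULT ==
[0, 3, 1, 8, 4, 6, 11, 7, 9]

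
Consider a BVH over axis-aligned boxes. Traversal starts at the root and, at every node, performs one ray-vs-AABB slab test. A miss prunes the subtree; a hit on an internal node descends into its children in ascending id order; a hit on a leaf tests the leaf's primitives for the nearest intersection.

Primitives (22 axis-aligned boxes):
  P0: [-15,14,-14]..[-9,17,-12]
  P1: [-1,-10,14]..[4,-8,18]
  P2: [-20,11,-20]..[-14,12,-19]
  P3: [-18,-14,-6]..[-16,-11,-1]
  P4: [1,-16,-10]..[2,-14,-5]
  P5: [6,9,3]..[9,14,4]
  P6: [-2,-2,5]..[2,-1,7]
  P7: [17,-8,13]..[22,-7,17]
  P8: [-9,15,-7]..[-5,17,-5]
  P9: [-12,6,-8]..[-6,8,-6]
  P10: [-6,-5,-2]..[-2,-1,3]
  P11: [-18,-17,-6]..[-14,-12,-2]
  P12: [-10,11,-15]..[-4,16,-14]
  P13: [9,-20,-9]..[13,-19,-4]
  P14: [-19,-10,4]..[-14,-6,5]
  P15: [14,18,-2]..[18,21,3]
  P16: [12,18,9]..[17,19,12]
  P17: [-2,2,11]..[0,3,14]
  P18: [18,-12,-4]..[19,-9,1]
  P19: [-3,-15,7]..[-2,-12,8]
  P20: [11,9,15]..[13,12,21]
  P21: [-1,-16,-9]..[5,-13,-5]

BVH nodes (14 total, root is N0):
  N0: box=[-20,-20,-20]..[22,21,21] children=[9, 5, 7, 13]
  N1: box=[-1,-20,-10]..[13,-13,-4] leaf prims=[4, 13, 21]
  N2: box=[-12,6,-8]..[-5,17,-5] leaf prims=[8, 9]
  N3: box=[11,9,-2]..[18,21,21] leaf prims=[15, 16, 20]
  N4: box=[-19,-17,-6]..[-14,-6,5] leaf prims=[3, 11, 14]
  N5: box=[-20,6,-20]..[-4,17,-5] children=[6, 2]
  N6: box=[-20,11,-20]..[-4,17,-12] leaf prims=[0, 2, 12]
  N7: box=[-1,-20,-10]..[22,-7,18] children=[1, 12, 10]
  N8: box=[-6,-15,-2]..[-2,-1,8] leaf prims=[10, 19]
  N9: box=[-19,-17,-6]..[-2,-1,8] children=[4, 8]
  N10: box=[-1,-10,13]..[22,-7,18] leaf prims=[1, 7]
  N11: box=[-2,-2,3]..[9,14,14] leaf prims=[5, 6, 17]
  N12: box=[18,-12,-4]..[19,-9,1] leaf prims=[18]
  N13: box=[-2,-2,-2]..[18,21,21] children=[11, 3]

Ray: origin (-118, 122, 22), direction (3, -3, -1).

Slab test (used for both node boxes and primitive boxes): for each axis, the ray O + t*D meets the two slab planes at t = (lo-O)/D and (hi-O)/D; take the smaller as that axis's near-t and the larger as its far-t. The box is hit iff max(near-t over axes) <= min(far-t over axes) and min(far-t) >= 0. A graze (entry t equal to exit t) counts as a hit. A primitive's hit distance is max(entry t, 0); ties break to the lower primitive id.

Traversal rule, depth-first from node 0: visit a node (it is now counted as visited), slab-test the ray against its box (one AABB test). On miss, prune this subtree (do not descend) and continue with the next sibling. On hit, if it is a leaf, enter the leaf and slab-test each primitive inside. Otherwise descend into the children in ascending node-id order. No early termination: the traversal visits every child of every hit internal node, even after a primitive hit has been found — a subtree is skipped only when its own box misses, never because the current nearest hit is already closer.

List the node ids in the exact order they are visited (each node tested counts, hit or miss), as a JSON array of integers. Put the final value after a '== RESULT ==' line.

Walk:
N0 x:[98/3,140/3] y:[101/3,142/3] z:[1,42] -> hit [101/3,42], descend [5, 7, 9, 13]
  N5 x:[98/3,38] y:[35,116/3] z:[27,42] -> hit [35,38], descend [2, 6]
    N2 x:[106/3,113/3] y:[35,116/3] z:[27,30] -> miss, prune
    N6 x:[98/3,38] y:[35,37] z:[34,42] -> hit [35,37] leaf, test {P0@t=35, P2(miss), P12@t=36}
  N7 x:[39,140/3] y:[43,142/3] z:[4,32] -> miss, prune
  N9 x:[33,116/3] y:[41,139/3] z:[14,28] -> miss, prune
  N13 x:[116/3,136/3] y:[101/3,124/3] z:[1,24] -> miss, prune

Visited [0, 5, 2, 6, 7, 9, 13]. Tests: 7 box, 1 leaf. Nearest: P0.

== RESULT ==
[0, 5, 2, 6, 7, 9, 13]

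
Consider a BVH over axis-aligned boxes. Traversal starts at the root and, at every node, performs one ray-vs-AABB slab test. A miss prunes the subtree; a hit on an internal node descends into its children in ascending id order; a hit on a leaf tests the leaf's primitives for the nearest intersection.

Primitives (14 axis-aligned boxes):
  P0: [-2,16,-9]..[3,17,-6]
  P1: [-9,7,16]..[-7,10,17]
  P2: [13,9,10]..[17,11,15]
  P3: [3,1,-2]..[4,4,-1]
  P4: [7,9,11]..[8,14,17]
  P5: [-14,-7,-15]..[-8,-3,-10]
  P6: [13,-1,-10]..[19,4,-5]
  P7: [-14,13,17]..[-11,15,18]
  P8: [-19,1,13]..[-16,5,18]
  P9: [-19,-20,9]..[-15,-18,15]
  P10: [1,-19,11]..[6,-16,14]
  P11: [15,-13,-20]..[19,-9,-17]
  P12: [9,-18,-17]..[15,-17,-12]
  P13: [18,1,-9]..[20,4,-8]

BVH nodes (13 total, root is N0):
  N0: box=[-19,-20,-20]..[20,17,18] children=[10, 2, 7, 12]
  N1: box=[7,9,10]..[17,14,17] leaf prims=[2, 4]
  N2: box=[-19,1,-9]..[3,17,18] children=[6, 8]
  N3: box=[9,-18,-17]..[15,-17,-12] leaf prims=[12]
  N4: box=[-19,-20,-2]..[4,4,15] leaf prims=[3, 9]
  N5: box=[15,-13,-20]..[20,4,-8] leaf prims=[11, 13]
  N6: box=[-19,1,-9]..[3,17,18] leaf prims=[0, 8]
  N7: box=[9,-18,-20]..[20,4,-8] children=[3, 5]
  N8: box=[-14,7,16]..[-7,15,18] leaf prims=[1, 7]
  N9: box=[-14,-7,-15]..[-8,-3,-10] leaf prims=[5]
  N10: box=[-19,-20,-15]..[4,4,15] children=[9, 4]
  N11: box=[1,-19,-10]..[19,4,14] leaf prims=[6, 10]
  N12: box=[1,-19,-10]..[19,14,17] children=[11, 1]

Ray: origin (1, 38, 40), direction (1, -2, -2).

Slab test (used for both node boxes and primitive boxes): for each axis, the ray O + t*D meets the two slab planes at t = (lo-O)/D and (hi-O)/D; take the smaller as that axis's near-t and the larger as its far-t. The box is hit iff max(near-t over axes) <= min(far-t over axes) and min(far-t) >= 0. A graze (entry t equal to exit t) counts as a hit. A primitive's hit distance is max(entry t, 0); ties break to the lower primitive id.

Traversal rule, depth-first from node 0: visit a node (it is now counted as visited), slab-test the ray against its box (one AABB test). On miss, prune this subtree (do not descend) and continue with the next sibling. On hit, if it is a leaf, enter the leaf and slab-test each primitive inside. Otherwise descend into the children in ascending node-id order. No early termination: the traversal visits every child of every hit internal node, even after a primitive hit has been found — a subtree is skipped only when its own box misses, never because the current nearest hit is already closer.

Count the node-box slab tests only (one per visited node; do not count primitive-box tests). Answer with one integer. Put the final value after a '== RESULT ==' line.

Trace the traversal:
N0 x:[-20,19] y:[21/2,29] z:[11,30] -> hit [11,19], descend [2, 7, 10, 12]
  N2 x:[-20,2] y:[21/2,37/2] z:[11,49/2] -> miss, prune
  N7 x:[8,19] y:[17,28] z:[24,30] -> miss, prune
  N10 x:[-20,3] y:[17,29] z:[25/2,55/2] -> miss, prune
  N12 x:[0,18] y:[12,57/2] z:[23/2,25] -> hit [12,18], descend [1, 11]
    N1 x:[6,16] y:[12,29/2] z:[23/2,15] -> hit [12,29/2] leaf, test {P2@t=27/2, P4(miss)}
    N11 x:[0,18] y:[17,57/2] z:[13,25] -> hit [17,18] leaf, test {P6(miss), P10(miss)}

Summary -> nodes [0, 2, 7, 10, 12, 1, 11]; box-tests=7; leaf-entries=2; first=P2

== RESULT ==
7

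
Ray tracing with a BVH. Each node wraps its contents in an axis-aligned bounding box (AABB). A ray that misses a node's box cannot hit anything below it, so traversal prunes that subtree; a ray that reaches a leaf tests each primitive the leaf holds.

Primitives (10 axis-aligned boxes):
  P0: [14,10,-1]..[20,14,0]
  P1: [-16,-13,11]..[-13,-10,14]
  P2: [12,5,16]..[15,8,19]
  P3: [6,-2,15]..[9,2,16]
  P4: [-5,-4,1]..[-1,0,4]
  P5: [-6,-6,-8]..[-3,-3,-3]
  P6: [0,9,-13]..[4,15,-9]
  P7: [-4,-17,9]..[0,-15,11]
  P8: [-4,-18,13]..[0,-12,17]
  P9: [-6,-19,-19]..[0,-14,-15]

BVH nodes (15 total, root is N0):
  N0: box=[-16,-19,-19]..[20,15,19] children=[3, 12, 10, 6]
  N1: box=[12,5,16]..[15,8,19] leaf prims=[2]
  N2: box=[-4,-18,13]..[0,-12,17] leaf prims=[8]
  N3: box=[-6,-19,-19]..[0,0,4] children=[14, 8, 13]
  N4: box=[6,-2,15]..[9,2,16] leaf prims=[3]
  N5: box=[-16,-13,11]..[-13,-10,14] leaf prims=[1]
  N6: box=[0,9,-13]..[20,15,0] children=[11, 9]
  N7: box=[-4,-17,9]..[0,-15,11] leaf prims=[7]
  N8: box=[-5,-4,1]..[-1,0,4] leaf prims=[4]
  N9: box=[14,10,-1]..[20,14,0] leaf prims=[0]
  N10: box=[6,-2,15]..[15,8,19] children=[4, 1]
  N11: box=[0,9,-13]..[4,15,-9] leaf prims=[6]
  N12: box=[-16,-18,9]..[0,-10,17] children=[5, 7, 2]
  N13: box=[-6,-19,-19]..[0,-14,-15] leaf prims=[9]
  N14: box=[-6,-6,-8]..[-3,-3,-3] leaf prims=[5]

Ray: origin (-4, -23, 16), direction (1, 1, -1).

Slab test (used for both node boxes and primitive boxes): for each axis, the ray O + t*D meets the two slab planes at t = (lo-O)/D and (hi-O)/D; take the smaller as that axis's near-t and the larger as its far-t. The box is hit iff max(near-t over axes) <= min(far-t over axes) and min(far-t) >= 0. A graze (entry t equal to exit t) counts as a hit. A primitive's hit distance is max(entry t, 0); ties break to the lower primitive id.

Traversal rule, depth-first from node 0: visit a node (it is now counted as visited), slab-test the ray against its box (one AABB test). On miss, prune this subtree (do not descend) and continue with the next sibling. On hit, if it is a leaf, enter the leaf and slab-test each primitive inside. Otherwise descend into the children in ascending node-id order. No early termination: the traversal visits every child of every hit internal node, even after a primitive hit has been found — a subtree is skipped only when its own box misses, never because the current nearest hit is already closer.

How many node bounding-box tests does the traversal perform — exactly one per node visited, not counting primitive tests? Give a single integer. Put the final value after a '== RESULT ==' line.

Traverse from the root:
N0 x:[-12,24] y:[4,38] z:[-3,35] -> hit [4,24], descend [3, 6, 10, 12]
  N3 x:[-2,4] y:[4,23] z:[12,35] -> miss, prune
  N6 x:[4,24] y:[32,38] z:[16,29] -> miss, prune
  N10 x:[10,19] y:[21,31] z:[-3,1] -> miss, prune
  N12 x:[-12,4] y:[5,13] z:[-1,7] -> miss, prune

Summary -> nodes [0, 3, 6, 10, 12]; box-tests=5; leaf-entries=0; first=miss

== RESULT ==
5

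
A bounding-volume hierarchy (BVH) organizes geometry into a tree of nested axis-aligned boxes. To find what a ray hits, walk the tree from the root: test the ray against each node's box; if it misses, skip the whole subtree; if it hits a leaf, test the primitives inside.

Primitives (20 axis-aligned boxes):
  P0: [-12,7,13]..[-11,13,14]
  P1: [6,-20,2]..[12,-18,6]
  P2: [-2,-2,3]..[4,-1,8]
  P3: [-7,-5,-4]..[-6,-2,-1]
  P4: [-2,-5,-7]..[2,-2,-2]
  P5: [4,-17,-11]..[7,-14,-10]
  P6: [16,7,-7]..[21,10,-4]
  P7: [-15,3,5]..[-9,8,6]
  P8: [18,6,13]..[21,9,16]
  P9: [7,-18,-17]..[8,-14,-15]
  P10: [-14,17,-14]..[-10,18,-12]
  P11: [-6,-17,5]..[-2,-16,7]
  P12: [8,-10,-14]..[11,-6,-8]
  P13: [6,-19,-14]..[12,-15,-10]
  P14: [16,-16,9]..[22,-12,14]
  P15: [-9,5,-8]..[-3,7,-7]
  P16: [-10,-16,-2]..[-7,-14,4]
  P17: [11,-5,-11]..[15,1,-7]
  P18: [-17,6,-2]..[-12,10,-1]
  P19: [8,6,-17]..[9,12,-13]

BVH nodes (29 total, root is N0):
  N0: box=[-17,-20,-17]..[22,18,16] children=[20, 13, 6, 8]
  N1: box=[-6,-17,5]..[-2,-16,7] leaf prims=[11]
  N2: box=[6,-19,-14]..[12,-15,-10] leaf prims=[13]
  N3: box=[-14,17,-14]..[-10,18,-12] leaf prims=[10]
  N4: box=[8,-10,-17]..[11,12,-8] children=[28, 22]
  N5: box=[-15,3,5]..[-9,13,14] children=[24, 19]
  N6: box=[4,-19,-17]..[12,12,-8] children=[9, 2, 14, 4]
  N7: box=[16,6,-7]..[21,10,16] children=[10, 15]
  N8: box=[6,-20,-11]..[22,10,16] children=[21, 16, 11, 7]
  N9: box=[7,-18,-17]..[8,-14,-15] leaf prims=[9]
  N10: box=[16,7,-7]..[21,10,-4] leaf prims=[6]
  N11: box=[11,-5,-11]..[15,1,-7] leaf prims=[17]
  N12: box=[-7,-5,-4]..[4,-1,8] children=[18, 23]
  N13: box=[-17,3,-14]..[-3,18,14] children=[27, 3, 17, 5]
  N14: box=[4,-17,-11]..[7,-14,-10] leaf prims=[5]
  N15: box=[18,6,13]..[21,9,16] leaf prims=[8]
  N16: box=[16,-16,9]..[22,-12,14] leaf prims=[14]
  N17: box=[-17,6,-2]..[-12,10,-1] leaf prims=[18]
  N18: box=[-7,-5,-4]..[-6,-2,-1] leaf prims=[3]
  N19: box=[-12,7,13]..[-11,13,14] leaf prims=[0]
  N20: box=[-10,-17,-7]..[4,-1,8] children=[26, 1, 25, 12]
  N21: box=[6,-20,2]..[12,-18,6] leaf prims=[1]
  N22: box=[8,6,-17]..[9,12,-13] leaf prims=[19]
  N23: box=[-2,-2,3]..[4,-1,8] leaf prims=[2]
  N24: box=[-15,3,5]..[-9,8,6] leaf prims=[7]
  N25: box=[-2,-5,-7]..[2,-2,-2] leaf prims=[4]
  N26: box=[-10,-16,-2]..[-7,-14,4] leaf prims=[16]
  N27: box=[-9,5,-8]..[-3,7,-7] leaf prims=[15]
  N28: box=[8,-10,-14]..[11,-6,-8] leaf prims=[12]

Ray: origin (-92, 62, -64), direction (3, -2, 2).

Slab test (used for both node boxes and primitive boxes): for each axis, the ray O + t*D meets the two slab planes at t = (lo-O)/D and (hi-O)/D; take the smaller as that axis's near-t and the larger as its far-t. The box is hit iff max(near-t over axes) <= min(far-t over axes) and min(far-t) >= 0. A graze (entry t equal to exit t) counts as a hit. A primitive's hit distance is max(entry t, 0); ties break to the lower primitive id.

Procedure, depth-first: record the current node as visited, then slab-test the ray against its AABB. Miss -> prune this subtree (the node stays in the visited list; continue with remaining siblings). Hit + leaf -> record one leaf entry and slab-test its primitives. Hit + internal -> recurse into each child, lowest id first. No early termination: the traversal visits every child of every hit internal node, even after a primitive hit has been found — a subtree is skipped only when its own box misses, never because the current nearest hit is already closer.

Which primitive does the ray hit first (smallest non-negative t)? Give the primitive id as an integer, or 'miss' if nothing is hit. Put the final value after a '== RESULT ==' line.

Trace the traversal:
N0 x:[25,38] y:[22,41] z:[47/2,40] -> hit [25,38], descend [6, 8, 13, 20]
  N6 x:[32,104/3] y:[25,81/2] z:[47/2,28] -> miss, prune
  N8 x:[98/3,38] y:[26,41] z:[53/2,40] -> hit [98/3,38], descend [7, 11, 16, 21]
    N7 x:[36,113/3] y:[26,28] z:[57/2,40] -> miss, prune
    N11 x:[103/3,107/3] y:[61/2,67/2] z:[53/2,57/2] -> miss, prune
    N16 x:[36,38] y:[37,39] z:[73/2,39] -> hit [37,38] leaf, test {P14@t=37}
    N21 x:[98/3,104/3] y:[40,41] z:[33,35] -> miss, prune
  N13 x:[25,89/3] y:[22,59/2] z:[25,39] -> hit [25,59/2], descend [3, 5, 17, 27]
    N3 x:[26,82/3] y:[22,45/2] z:[25,26] -> miss, prune
    N5 x:[77/3,83/3] y:[49/2,59/2] z:[69/2,39] -> miss, prune
    N17 x:[25,80/3] y:[26,28] z:[31,63/2] -> miss, prune
    N27 x:[83/3,89/3] y:[55/2,57/2] z:[28,57/2] -> hit [28,57/2] leaf, test {P15@t=28}
  N20 x:[82/3,32] y:[63/2,79/2] z:[57/2,36] -> hit [63/2,32], descend [1, 12, 25, 26]
    N1 x:[86/3,30] y:[39,79/2] z:[69/2,71/2] -> miss, prune
    N12 x:[85/3,32] y:[63/2,67/2] z:[30,36] -> hit [63/2,32], descend [18, 23]
      N18 x:[85/3,86/3] y:[32,67/2] z:[30,63/2] -> miss, prune
      N23 x:[30,32] y:[63/2,32] z:[67/2,36] -> miss, prune
    N25 x:[30,94/3] y:[32,67/2] z:[57/2,31] -> miss, prune
    N26 x:[82/3,85/3] y:[38,39] z:[31,34] -> miss, prune

order=[0, 6, 8, 7, 11, 16, 21, 13, 3, 5, 17, 27, 20, 1, 12, 18, 23, 25, 26]  |boxes|=19  |leaves|=2  hit=P15

== RESULT ==
15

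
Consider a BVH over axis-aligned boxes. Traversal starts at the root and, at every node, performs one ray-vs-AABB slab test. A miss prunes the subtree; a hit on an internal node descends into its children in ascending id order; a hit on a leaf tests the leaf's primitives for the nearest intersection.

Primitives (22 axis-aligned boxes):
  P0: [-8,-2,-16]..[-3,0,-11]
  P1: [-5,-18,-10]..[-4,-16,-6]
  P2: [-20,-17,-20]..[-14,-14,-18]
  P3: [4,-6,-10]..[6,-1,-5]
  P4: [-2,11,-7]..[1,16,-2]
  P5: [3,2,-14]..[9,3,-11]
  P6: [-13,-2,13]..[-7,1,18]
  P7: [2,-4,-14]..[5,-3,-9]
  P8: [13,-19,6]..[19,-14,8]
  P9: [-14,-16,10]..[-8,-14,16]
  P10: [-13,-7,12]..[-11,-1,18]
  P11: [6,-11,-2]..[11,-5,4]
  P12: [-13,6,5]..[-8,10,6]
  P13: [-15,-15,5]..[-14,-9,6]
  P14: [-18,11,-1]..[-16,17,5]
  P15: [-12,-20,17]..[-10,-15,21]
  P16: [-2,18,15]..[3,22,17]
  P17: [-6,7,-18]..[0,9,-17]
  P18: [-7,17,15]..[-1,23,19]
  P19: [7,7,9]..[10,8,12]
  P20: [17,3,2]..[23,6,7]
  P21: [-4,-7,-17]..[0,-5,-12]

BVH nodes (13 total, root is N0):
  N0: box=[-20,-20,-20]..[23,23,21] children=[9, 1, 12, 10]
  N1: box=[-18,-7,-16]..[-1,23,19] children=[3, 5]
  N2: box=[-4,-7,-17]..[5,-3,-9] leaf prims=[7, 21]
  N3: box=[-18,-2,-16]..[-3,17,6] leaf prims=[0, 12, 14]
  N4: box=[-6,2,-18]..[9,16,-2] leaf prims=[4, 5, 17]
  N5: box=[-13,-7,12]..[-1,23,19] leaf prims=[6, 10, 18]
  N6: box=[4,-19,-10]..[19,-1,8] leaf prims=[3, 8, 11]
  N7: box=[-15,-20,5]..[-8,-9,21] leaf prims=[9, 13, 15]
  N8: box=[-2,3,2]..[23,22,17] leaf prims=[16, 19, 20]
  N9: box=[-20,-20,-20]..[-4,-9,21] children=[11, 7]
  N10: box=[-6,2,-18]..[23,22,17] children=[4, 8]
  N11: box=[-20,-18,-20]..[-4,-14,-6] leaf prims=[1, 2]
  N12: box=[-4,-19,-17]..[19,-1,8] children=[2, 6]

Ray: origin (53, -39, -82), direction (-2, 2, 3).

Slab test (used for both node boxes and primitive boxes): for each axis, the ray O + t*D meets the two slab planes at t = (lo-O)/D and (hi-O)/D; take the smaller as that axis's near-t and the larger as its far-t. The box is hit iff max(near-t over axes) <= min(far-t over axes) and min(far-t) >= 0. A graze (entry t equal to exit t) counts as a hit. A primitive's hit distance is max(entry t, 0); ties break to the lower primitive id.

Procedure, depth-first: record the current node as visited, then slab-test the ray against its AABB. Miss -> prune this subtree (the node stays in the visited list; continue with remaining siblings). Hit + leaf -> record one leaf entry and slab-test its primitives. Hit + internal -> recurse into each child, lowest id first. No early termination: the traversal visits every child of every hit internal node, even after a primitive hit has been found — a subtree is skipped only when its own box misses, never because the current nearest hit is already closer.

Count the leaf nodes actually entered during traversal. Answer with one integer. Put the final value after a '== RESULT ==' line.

Walk:
N0 x:[15,73/2] y:[19/2,31] z:[62/3,103/3] -> hit [62/3,31], descend [1, 9, 10, 12]
  N1 x:[27,71/2] y:[16,31] z:[22,101/3] -> hit [27,31], descend [3, 5]
    N3 x:[28,71/2] y:[37/2,28] z:[22,88/3] -> hit [28,28] leaf, test {P0(miss), P12(miss), P14(miss)}
    N5 x:[27,33] y:[16,31] z:[94/3,101/3] -> miss, prune
  N9 x:[57/2,73/2] y:[19/2,15] z:[62/3,103/3] -> miss, prune
  N10 x:[15,59/2] y:[41/2,61/2] z:[64/3,33] -> hit [64/3,59/2], descend [4, 8]
    N4 x:[22,59/2] y:[41/2,55/2] z:[64/3,80/3] -> hit [22,80/3] leaf, test {P4@t=26, P5(miss), P17(miss)}
    N8 x:[15,55/2] y:[21,61/2] z:[28,33] -> miss, prune
  N12 x:[17,57/2] y:[10,19] z:[65/3,30] -> miss, prune

9 AABB tests over nodes [0, 1, 3, 5, 9, 10, 4, 8, 12]; 2 leaves entered; closest P4.

== RESULT ==
2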